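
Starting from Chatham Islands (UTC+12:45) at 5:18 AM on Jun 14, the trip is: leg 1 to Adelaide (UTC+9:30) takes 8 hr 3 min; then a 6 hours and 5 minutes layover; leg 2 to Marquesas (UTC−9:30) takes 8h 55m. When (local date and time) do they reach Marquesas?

6:06 AM on June 14

Convert departure to UTC: 5:18 AM − 12:45 = 4:33 PM UTC on Jun 13.
Add 8 hours 3 minutes leg 1 → 12:36 AM UTC (Jun 14).
Add 6 hours 5 minutes layover in Adelaide → 6:41 AM UTC.
Add 8 hours 55 minutes leg 2 → 3:36 PM UTC.
Marquesas is UTC−9:30, so local arrival = 3:36 PM − 9:30 = 6:06 AM on Jun 14.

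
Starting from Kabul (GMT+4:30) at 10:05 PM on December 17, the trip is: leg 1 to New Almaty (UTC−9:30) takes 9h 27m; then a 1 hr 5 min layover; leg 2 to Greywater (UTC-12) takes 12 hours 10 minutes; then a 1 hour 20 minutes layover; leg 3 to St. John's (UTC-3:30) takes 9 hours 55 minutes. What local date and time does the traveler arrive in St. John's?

Convert departure to UTC: 10:05 PM − 4:30 = 5:35 PM UTC on Dec 17.
Add 9 hours 27 minutes leg 1 → 3:02 AM UTC (Dec 18).
Add 1 hour and 5 minutes layover in New Almaty → 4:07 AM UTC.
Add 12 hours and 10 minutes leg 2 → 4:17 PM UTC.
Add 1 hour 20 minutes layover in Greywater → 5:37 PM UTC.
Add 9 hours and 55 minutes leg 3 → 3:32 AM UTC (Dec 19).
St. John's is UTC−3:30, so local arrival = 3:32 AM − 3:30 = 12:02 AM on Dec 19.

12:02 AM on Dec 19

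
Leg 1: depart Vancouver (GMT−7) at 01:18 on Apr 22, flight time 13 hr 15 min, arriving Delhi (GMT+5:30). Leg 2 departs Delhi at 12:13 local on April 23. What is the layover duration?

9 hours 10 minutes

Convert departure to UTC: 01:18 + 7:00 = 08:18 UTC on Apr 22.
Add 13 hours and 15 minutes flight time → 21:33 UTC.
Delhi is UTC+5:30, so local arrival = 21:33 + 5:30 = 03:03 on Apr 23.
Layover = 12:13 − 03:03 = 9 hours 10 minutes.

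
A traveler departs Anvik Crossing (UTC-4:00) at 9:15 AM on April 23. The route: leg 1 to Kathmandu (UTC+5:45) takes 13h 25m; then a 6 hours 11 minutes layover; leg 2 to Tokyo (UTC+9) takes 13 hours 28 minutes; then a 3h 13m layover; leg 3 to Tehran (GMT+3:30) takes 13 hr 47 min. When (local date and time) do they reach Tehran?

Convert departure to UTC: 9:15 AM + 4:00 = 1:15 PM UTC on Apr 23.
Add 13 hours 25 minutes leg 1 → 2:40 AM UTC (Apr 24).
Add 6 hours 11 minutes layover in Kathmandu → 8:51 AM UTC.
Add 13 hours 28 minutes leg 2 → 10:19 PM UTC.
Add 3 hours and 13 minutes layover in Tokyo → 1:32 AM UTC (Apr 25).
Add 13 hours and 47 minutes leg 3 → 3:19 PM UTC.
Tehran is UTC+3:30, so local arrival = 3:19 PM + 3:30 = 6:49 PM on Apr 25.

6:49 PM on April 25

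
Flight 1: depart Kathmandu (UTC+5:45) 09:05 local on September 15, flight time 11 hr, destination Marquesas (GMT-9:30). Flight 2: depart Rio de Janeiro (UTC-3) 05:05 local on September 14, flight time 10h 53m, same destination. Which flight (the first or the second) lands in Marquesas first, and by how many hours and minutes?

the second, by 19 hours 22 minutes

Flight 1 in UTC: 09:05 − 5:45 = 03:20 on Sep 15.
+11 hours → arrive 14:20 UTC on Sep 15.
Flight 2 in UTC: 05:05 + 3:00 = 08:05 on Sep 14.
+10 hours and 53 minutes → arrive 18:58 UTC on Sep 14.
Flight 2 lands earlier by 19 hours 22 minutes.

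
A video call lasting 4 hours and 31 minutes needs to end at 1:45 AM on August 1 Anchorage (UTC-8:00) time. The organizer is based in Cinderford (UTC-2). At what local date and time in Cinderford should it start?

3:14 AM on August 1

Target end time in UTC: 1:45 AM + 8:00 = 9:45 AM on Aug 1.
Subtract 4 hours and 31 minutes → start 5:14 AM UTC on Aug 1.
Cinderford is UTC−2:00: 5:14 AM − 2:00 = 3:14 AM on Aug 1.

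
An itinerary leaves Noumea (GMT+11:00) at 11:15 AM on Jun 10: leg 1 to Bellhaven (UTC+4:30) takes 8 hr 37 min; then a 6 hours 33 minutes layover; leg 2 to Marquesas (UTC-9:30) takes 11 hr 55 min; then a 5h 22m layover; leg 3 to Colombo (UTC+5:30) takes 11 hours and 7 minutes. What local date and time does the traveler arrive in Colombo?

1:19 AM on Jun 12

Convert departure to UTC: 11:15 AM − 11:00 = 12:15 AM UTC on Jun 10.
Add 8 hours 37 minutes leg 1 → 8:52 AM UTC.
Add 6 hours 33 minutes layover in Bellhaven → 3:25 PM UTC.
Add 11 hours 55 minutes leg 2 → 3:20 AM UTC (Jun 11).
Add 5 hours and 22 minutes layover in Marquesas → 8:42 AM UTC.
Add 11 hours and 7 minutes leg 3 → 7:49 PM UTC.
Colombo is UTC+5:30, so local arrival = 7:49 PM + 5:30 = 1:19 AM on Jun 12.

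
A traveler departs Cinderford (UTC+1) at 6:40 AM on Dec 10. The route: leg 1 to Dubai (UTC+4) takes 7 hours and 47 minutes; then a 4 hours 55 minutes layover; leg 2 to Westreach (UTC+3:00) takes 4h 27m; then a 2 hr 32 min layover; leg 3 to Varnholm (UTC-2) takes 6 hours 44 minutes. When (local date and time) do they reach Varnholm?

6:05 AM on December 11

Convert departure to UTC: 6:40 AM − 1:00 = 5:40 AM UTC on Dec 10.
Add 7 hours 47 minutes leg 1 → 1:27 PM UTC.
Add 4 hours and 55 minutes layover in Dubai → 6:22 PM UTC.
Add 4 hours and 27 minutes leg 2 → 10:49 PM UTC.
Add 2 hours and 32 minutes layover in Westreach → 1:21 AM UTC (Dec 11).
Add 6 hours and 44 minutes leg 3 → 8:05 AM UTC.
Varnholm is UTC−2:00, so local arrival = 8:05 AM − 2:00 = 6:05 AM on Dec 11.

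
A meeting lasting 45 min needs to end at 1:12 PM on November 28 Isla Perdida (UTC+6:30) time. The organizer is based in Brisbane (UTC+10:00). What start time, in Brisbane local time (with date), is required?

Target end time in UTC: 1:12 PM − 6:30 = 6:42 AM on Nov 28.
Subtract 45 minutes → start 5:57 AM UTC on Nov 28.
Brisbane is UTC+10:00: 5:57 AM + 10:00 = 3:57 PM on Nov 28.

3:57 PM on Nov 28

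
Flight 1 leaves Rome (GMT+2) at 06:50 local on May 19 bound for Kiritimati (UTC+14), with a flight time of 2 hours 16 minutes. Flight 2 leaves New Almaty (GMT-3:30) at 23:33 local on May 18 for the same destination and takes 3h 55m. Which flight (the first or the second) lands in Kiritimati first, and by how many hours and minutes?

Flight 1 in UTC: 06:50 − 2:00 = 04:50 on May 19.
+2 hours 16 minutes → arrive 07:06 UTC on May 19.
Flight 2 in UTC: 23:33 + 3:30 = 03:03 on May 19.
+3 hours 55 minutes → arrive 06:58 UTC on May 19.
Flight 2 lands earlier by 8 minutes.

the second, by 8 minutes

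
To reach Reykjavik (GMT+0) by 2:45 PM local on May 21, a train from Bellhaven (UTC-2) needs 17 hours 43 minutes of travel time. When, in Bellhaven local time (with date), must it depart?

Target arrival is already UTC: 2:45 PM on May 21.
Subtract 17 hours and 43 minutes → departure 9:02 PM UTC on May 20.
Bellhaven is UTC−2:00: 9:02 PM − 2:00 = 7:02 PM on May 20.

7:02 PM on May 20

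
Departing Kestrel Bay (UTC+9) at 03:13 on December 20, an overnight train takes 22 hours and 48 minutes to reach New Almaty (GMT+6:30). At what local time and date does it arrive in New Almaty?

23:31 on Dec 20

New Almaty is 2:30 behind Kestrel Bay.
After 22 hours 48 minutes it is 02:01 (Dec 21) in Kestrel Bay.
Shift by the zone difference: 02:01 − 2:30 = 23:31 on Dec 20 in New Almaty.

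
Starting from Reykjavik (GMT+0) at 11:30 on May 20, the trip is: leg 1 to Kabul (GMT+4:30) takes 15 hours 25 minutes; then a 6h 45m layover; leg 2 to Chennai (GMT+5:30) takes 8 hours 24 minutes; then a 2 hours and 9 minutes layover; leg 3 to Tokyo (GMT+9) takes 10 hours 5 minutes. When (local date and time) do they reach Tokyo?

Reykjavik is at UTC+0, so departure is already 11:30 UTC on May 20.
Add 15 hours 25 minutes leg 1 → 02:55 UTC (May 21).
Add 6 hours 45 minutes layover in Kabul → 09:40 UTC.
Add 8 hours 24 minutes leg 2 → 18:04 UTC.
Add 2 hours and 9 minutes layover in Chennai → 20:13 UTC.
Add 10 hours and 5 minutes leg 3 → 06:18 UTC (May 22).
Tokyo is UTC+9:00, so local arrival = 06:18 + 9:00 = 15:18 on May 22.

15:18 on May 22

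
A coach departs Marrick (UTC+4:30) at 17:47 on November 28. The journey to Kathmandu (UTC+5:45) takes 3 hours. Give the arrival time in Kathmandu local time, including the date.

Convert departure to UTC: 17:47 − 4:30 = 13:17 UTC on Nov 28.
Add 3 hours travel time → 16:17 UTC.
Kathmandu is UTC+5:45, so local arrival = 16:17 + 5:45 = 22:02 on Nov 28.

22:02 on Nov 28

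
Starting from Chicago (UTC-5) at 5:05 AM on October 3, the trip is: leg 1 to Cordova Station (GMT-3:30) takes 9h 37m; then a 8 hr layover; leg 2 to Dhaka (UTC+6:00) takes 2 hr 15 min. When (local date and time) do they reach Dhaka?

11:57 AM on October 4

Convert departure to UTC: 5:05 AM + 5:00 = 10:05 AM UTC on Oct 3.
Add 9 hours and 37 minutes leg 1 → 7:42 PM UTC.
Add 8 hours layover in Cordova Station → 3:42 AM UTC (Oct 4).
Add 2 hours and 15 minutes leg 2 → 5:57 AM UTC.
Dhaka is UTC+6:00, so local arrival = 5:57 AM + 6:00 = 11:57 AM on Oct 4.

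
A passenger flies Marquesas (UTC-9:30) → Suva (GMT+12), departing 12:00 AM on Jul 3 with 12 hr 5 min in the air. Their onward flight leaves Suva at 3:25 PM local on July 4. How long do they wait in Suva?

5 hours 50 minutes

Convert departure to UTC: 12:00 AM + 9:30 = 9:30 AM UTC on Jul 3.
Add 12 hours 5 minutes flight time → 9:35 PM UTC.
Suva is UTC+12:00, so local arrival = 9:35 PM + 12:00 = 9:35 AM on Jul 4.
Layover = 3:25 PM − 9:35 AM = 5 hours 50 minutes.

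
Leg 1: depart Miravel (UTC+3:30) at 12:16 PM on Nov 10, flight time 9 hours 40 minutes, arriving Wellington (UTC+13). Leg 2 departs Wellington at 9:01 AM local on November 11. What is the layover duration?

Convert departure to UTC: 12:16 PM − 3:30 = 8:46 AM UTC on Nov 10.
Add 9 hours 40 minutes flight time → 6:26 PM UTC.
Wellington is UTC+13:00, so local arrival = 6:26 PM + 13:00 = 7:26 AM on Nov 11.
Layover = 9:01 AM − 7:26 AM = 1 hour 35 minutes.

1 hour 35 minutes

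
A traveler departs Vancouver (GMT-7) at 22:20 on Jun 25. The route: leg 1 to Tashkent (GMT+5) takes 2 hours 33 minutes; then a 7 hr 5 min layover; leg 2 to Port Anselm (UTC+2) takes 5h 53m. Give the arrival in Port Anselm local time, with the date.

Convert departure to UTC: 22:20 + 7:00 = 05:20 UTC on Jun 26.
Add 2 hours 33 minutes leg 1 → 07:53 UTC.
Add 7 hours 5 minutes layover in Tashkent → 14:58 UTC.
Add 5 hours and 53 minutes leg 2 → 20:51 UTC.
Port Anselm is UTC+2:00, so local arrival = 20:51 + 2:00 = 22:51 on Jun 26.

22:51 on June 26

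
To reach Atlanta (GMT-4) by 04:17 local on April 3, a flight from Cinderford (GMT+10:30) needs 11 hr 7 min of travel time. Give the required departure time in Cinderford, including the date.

Target arrival in UTC: 04:17 + 4:00 = 08:17 on Apr 3.
Subtract 11 hours 7 minutes → departure 21:10 UTC on Apr 2.
Cinderford is UTC+10:30: 21:10 + 10:30 = 07:40 on Apr 3.

07:40 on April 3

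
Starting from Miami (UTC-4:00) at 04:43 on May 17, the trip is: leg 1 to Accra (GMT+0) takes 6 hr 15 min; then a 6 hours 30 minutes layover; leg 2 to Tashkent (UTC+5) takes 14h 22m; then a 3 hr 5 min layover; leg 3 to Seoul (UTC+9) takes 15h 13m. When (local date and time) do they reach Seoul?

15:08 on May 19

Convert departure to UTC: 04:43 + 4:00 = 08:43 UTC on May 17.
Add 6 hours 15 minutes leg 1 → 14:58 UTC.
Add 6 hours and 30 minutes layover in Accra → 21:28 UTC.
Add 14 hours and 22 minutes leg 2 → 11:50 UTC (May 18).
Add 3 hours 5 minutes layover in Tashkent → 14:55 UTC.
Add 15 hours and 13 minutes leg 3 → 06:08 UTC (May 19).
Seoul is UTC+9:00, so local arrival = 06:08 + 9:00 = 15:08 on May 19.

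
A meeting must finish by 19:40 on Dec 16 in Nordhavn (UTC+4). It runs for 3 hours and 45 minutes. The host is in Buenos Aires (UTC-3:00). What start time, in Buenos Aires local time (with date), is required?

Target end time in UTC: 19:40 − 4:00 = 15:40 on Dec 16.
Subtract 3 hours and 45 minutes → start 11:55 UTC on Dec 16.
Buenos Aires is UTC−3:00: 11:55 − 3:00 = 08:55 on Dec 16.

08:55 on Dec 16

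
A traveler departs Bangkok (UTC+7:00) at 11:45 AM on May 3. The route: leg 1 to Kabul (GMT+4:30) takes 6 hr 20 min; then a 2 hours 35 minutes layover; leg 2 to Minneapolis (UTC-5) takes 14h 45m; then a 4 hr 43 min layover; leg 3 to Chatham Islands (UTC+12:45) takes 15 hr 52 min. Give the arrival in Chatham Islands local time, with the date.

1:45 PM on May 5

Convert departure to UTC: 11:45 AM − 7:00 = 4:45 AM UTC on May 3.
Add 6 hours and 20 minutes leg 1 → 11:05 AM UTC.
Add 2 hours and 35 minutes layover in Kabul → 1:40 PM UTC.
Add 14 hours 45 minutes leg 2 → 4:25 AM UTC (May 4).
Add 4 hours and 43 minutes layover in Minneapolis → 9:08 AM UTC.
Add 15 hours 52 minutes leg 3 → 1:00 AM UTC (May 5).
Chatham Islands is UTC+12:45, so local arrival = 1:00 AM + 12:45 = 1:45 PM on May 5.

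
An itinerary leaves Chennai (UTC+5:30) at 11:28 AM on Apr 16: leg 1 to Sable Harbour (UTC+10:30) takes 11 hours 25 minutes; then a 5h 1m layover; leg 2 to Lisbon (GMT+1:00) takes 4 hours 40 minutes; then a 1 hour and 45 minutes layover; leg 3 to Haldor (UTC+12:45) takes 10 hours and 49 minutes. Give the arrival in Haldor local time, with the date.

4:23 AM on April 18

Convert departure to UTC: 11:28 AM − 5:30 = 5:58 AM UTC on Apr 16.
Add 11 hours and 25 minutes leg 1 → 5:23 PM UTC.
Add 5 hours 1 minute layover in Sable Harbour → 10:24 PM UTC.
Add 4 hours and 40 minutes leg 2 → 3:04 AM UTC (Apr 17).
Add 1 hour 45 minutes layover in Lisbon → 4:49 AM UTC.
Add 10 hours and 49 minutes leg 3 → 3:38 PM UTC.
Haldor is UTC+12:45, so local arrival = 3:38 PM + 12:45 = 4:23 AM on Apr 18.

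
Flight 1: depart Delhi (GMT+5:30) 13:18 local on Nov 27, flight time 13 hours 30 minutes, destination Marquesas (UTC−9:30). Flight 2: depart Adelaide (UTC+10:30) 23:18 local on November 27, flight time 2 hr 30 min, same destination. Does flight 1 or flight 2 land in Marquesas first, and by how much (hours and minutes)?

Flight 1 in UTC: 13:18 − 5:30 = 07:48 on Nov 27.
+13 hours 30 minutes → arrive 21:18 UTC on Nov 27.
Flight 2 in UTC: 23:18 − 10:30 = 12:48 on Nov 27.
+2 hours and 30 minutes → arrive 15:18 UTC on Nov 27.
Flight 2 lands earlier by 6 hours.

the second, by 6 hours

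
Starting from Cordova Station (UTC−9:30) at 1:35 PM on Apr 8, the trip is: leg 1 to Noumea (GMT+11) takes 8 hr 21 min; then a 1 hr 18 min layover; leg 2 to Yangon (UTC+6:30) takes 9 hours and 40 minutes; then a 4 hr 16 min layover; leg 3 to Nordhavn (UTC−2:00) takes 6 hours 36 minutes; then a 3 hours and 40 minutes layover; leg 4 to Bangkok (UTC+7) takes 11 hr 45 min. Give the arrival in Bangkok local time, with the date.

3:41 AM on Apr 11

Convert departure to UTC: 1:35 PM + 9:30 = 11:05 PM UTC on Apr 8.
Add 8 hours and 21 minutes leg 1 → 7:26 AM UTC (Apr 9).
Add 1 hour and 18 minutes layover in Noumea → 8:44 AM UTC.
Add 9 hours 40 minutes leg 2 → 6:24 PM UTC.
Add 4 hours and 16 minutes layover in Yangon → 10:40 PM UTC.
Add 6 hours and 36 minutes leg 3 → 5:16 AM UTC (Apr 10).
Add 3 hours and 40 minutes layover in Nordhavn → 8:56 AM UTC.
Add 11 hours and 45 minutes leg 4 → 8:41 PM UTC.
Bangkok is UTC+7:00, so local arrival = 8:41 PM + 7:00 = 3:41 AM on Apr 11.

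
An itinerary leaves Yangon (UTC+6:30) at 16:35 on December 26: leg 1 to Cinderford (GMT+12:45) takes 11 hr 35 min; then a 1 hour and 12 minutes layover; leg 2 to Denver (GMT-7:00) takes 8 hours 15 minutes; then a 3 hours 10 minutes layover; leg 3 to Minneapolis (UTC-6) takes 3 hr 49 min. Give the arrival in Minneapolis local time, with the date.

Convert departure to UTC: 16:35 − 6:30 = 10:05 UTC on Dec 26.
Add 11 hours and 35 minutes leg 1 → 21:40 UTC.
Add 1 hour 12 minutes layover in Cinderford → 22:52 UTC.
Add 8 hours and 15 minutes leg 2 → 07:07 UTC (Dec 27).
Add 3 hours 10 minutes layover in Denver → 10:17 UTC.
Add 3 hours and 49 minutes leg 3 → 14:06 UTC.
Minneapolis is UTC−6:00, so local arrival = 14:06 − 6:00 = 08:06 on Dec 27.

08:06 on Dec 27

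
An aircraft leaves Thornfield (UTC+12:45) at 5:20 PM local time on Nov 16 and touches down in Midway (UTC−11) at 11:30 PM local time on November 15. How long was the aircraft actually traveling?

5 hours 55 minutes

Midway is 23:45 behind Thornfield.
Clock-face elapsed time (ignoring zones) is −17 hours 50 minutes.
Actual elapsed = −17 hours 50 minutes + 23:45 = 5 hours 55 minutes.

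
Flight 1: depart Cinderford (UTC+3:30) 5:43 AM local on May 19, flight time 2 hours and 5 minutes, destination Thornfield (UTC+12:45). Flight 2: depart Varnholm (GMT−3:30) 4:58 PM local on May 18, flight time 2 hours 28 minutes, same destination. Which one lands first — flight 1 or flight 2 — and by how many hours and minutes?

the second, by 5 hours 22 minutes

Flight 1 in UTC: 5:43 AM − 3:30 = 2:13 AM on May 19.
+2 hours and 5 minutes → arrive 4:18 AM UTC on May 19.
Flight 2 in UTC: 4:58 PM + 3:30 = 8:28 PM on May 18.
+2 hours 28 minutes → arrive 10:56 PM UTC on May 18.
Flight 2 lands earlier by 5 hours 22 minutes.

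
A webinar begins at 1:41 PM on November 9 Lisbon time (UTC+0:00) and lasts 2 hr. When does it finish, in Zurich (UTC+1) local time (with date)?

4:41 PM on November 9

Lisbon is at UTC+0, so start is already 1:41 PM UTC on Nov 9.
Add 2 hours duration → 3:41 PM UTC.
Zurich is UTC+1:00, so local end time = 3:41 PM + 1:00 = 4:41 PM on Nov 9.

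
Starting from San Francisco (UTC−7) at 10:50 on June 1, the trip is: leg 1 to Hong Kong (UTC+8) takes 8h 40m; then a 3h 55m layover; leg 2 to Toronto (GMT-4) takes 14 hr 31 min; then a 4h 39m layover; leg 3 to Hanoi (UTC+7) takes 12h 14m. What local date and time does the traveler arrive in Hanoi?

20:49 on Jun 3

Convert departure to UTC: 10:50 + 7:00 = 17:50 UTC on Jun 1.
Add 8 hours 40 minutes leg 1 → 02:30 UTC (Jun 2).
Add 3 hours 55 minutes layover in Hong Kong → 06:25 UTC.
Add 14 hours 31 minutes leg 2 → 20:56 UTC.
Add 4 hours 39 minutes layover in Toronto → 01:35 UTC (Jun 3).
Add 12 hours and 14 minutes leg 3 → 13:49 UTC.
Hanoi is UTC+7:00, so local arrival = 13:49 + 7:00 = 20:49 on Jun 3.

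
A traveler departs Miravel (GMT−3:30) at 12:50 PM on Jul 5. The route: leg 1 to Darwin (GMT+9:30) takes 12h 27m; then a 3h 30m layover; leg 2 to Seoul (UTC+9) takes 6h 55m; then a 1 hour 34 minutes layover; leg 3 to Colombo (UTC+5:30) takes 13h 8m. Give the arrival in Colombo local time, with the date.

11:24 AM on Jul 7

Convert departure to UTC: 12:50 PM + 3:30 = 4:20 PM UTC on Jul 5.
Add 12 hours 27 minutes leg 1 → 4:47 AM UTC (Jul 6).
Add 3 hours and 30 minutes layover in Darwin → 8:17 AM UTC.
Add 6 hours and 55 minutes leg 2 → 3:12 PM UTC.
Add 1 hour and 34 minutes layover in Seoul → 4:46 PM UTC.
Add 13 hours and 8 minutes leg 3 → 5:54 AM UTC (Jul 7).
Colombo is UTC+5:30, so local arrival = 5:54 AM + 5:30 = 11:24 AM on Jul 7.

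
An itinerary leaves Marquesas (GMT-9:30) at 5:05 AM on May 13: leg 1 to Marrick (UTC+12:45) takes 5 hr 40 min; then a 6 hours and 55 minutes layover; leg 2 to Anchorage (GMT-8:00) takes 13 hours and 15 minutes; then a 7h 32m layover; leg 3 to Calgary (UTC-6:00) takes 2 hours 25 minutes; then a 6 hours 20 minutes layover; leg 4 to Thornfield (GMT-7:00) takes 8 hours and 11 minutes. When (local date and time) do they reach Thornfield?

Convert departure to UTC: 5:05 AM + 9:30 = 2:35 PM UTC on May 13.
Add 5 hours and 40 minutes leg 1 → 8:15 PM UTC.
Add 6 hours and 55 minutes layover in Marrick → 3:10 AM UTC (May 14).
Add 13 hours 15 minutes leg 2 → 4:25 PM UTC.
Add 7 hours and 32 minutes layover in Anchorage → 11:57 PM UTC.
Add 2 hours and 25 minutes leg 3 → 2:22 AM UTC (May 15).
Add 6 hours and 20 minutes layover in Calgary → 8:42 AM UTC.
Add 8 hours 11 minutes leg 4 → 4:53 PM UTC.
Thornfield is UTC−7:00, so local arrival = 4:53 PM − 7:00 = 9:53 AM on May 15.

9:53 AM on May 15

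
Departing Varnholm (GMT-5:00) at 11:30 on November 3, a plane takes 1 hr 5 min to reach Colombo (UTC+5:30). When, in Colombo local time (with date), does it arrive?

Convert departure to UTC: 11:30 + 5:00 = 16:30 UTC on Nov 3.
Add 1 hour 5 minutes travel time → 17:35 UTC.
Colombo is UTC+5:30, so local arrival = 17:35 + 5:30 = 23:05 on Nov 3.

23:05 on November 3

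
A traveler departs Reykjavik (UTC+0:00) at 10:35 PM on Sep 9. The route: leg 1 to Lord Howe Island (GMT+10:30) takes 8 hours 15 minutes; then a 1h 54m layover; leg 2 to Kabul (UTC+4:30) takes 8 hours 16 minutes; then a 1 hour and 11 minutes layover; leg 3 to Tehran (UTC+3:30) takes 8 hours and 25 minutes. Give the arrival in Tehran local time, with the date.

Reykjavik is at UTC+0, so departure is already 10:35 PM UTC on Sep 9.
Add 8 hours 15 minutes leg 1 → 6:50 AM UTC (Sep 10).
Add 1 hour 54 minutes layover in Lord Howe Island → 8:44 AM UTC.
Add 8 hours 16 minutes leg 2 → 5:00 PM UTC.
Add 1 hour and 11 minutes layover in Kabul → 6:11 PM UTC.
Add 8 hours and 25 minutes leg 3 → 2:36 AM UTC (Sep 11).
Tehran is UTC+3:30, so local arrival = 2:36 AM + 3:30 = 6:06 AM on Sep 11.

6:06 AM on September 11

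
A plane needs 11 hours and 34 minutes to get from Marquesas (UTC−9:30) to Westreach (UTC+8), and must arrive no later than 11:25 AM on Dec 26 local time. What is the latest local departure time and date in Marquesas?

6:21 AM on December 25

Target arrival in UTC: 11:25 AM − 8:00 = 3:25 AM on Dec 26.
Subtract 11 hours and 34 minutes → departure 3:51 PM UTC on Dec 25.
Marquesas is UTC−9:30: 3:51 PM − 9:30 = 6:21 AM on Dec 25.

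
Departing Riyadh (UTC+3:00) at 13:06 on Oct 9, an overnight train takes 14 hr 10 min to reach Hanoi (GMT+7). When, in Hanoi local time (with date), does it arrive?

Convert departure to UTC: 13:06 − 3:00 = 10:06 UTC on Oct 9.
Add 14 hours and 10 minutes travel time → 00:16 UTC (Oct 10).
Hanoi is UTC+7:00, so local arrival = 00:16 + 7:00 = 07:16 on Oct 10.

07:16 on October 10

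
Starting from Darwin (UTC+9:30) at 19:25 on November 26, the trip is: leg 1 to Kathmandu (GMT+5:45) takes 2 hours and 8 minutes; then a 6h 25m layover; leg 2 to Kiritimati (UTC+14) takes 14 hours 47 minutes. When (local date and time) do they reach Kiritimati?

Convert departure to UTC: 19:25 − 9:30 = 09:55 UTC on Nov 26.
Add 2 hours and 8 minutes leg 1 → 12:03 UTC.
Add 6 hours 25 minutes layover in Kathmandu → 18:28 UTC.
Add 14 hours and 47 minutes leg 2 → 09:15 UTC (Nov 27).
Kiritimati is UTC+14:00, so local arrival = 09:15 + 14:00 = 23:15 on Nov 27.

23:15 on Nov 27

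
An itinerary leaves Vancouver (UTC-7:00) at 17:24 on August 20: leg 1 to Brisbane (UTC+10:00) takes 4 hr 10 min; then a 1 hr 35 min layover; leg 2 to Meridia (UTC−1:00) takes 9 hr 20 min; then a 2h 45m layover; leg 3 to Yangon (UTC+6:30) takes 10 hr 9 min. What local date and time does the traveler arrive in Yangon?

Convert departure to UTC: 17:24 + 7:00 = 00:24 UTC on Aug 21.
Add 4 hours and 10 minutes leg 1 → 04:34 UTC.
Add 1 hour 35 minutes layover in Brisbane → 06:09 UTC.
Add 9 hours 20 minutes leg 2 → 15:29 UTC.
Add 2 hours and 45 minutes layover in Meridia → 18:14 UTC.
Add 10 hours 9 minutes leg 3 → 04:23 UTC (Aug 22).
Yangon is UTC+6:30, so local arrival = 04:23 + 6:30 = 10:53 on Aug 22.

10:53 on Aug 22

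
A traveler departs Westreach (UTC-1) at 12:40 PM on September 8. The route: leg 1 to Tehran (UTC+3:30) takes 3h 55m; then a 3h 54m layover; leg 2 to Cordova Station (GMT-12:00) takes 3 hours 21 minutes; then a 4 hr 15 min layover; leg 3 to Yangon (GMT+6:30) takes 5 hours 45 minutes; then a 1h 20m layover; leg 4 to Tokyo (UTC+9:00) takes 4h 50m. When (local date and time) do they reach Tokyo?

Convert departure to UTC: 12:40 PM + 1:00 = 1:40 PM UTC on Sep 8.
Add 3 hours 55 minutes leg 1 → 5:35 PM UTC.
Add 3 hours 54 minutes layover in Tehran → 9:29 PM UTC.
Add 3 hours 21 minutes leg 2 → 12:50 AM UTC (Sep 9).
Add 4 hours and 15 minutes layover in Cordova Station → 5:05 AM UTC.
Add 5 hours 45 minutes leg 3 → 10:50 AM UTC.
Add 1 hour 20 minutes layover in Yangon → 12:10 PM UTC.
Add 4 hours and 50 minutes leg 4 → 5:00 PM UTC.
Tokyo is UTC+9:00, so local arrival = 5:00 PM + 9:00 = 2:00 AM on Sep 10.

2:00 AM on Sep 10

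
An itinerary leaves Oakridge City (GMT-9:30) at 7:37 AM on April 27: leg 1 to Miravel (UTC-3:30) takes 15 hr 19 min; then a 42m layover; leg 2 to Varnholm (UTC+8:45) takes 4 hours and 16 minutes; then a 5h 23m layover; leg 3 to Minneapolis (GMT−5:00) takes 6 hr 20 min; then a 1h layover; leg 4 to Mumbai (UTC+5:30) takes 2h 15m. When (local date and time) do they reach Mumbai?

Convert departure to UTC: 7:37 AM + 9:30 = 5:07 PM UTC on Apr 27.
Add 15 hours and 19 minutes leg 1 → 8:26 AM UTC (Apr 28).
Add 42 minutes layover in Miravel → 9:08 AM UTC.
Add 4 hours 16 minutes leg 2 → 1:24 PM UTC.
Add 5 hours 23 minutes layover in Varnholm → 6:47 PM UTC.
Add 6 hours and 20 minutes leg 3 → 1:07 AM UTC (Apr 29).
Add 1 hour layover in Minneapolis → 2:07 AM UTC.
Add 2 hours 15 minutes leg 4 → 4:22 AM UTC.
Mumbai is UTC+5:30, so local arrival = 4:22 AM + 5:30 = 9:52 AM on Apr 29.

9:52 AM on April 29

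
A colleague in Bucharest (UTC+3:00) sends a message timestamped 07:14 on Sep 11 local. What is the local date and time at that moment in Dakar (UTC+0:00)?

04:14 on September 11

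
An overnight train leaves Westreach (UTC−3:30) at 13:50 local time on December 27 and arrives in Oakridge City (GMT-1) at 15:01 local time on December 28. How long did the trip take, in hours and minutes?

22 hours 41 minutes

Departure in UTC: 13:50 + 3:30 = 17:20 on Dec 27.
Arrival in UTC: 15:01 + 1:00 = 16:01 on Dec 28.
Elapsed = 16:01 − 17:20 (+1 day) = 22 hours 41 minutes.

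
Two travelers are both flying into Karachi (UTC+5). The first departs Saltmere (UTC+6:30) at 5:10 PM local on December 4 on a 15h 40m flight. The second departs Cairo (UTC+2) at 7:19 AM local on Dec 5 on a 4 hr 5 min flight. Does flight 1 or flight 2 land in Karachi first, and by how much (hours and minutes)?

the first, by 7 hours 4 minutes

Flight 1 in UTC: 5:10 PM − 6:30 = 10:40 AM on Dec 4.
+15 hours and 40 minutes → arrive 2:20 AM UTC on Dec 5.
Flight 2 in UTC: 7:19 AM − 2:00 = 5:19 AM on Dec 5.
+4 hours and 5 minutes → arrive 9:24 AM UTC on Dec 5.
Flight 1 lands earlier by 7 hours 4 minutes.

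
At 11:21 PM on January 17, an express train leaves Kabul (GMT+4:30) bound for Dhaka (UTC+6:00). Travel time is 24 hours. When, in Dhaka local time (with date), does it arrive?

12:51 AM on Jan 19

Convert departure to UTC: 11:21 PM − 4:30 = 6:51 PM UTC on Jan 17.
Add 24 hours travel time → 6:51 PM UTC (Jan 18).
Dhaka is UTC+6:00, so local arrival = 6:51 PM + 6:00 = 12:51 AM on Jan 19.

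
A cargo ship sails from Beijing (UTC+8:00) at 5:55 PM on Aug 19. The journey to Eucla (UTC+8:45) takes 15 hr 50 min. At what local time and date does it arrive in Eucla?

10:30 AM on August 20

Eucla is 0:45 ahead of Beijing.
After 15 hours and 50 minutes it is 9:45 AM (Aug 20) in Beijing.
Shift by the zone difference: 9:45 AM + 0:45 = 10:30 AM on Aug 20 in Eucla.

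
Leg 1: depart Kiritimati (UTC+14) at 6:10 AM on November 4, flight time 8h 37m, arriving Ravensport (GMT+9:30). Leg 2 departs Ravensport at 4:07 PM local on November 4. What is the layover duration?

5 hours 50 minutes

Convert departure to UTC: 6:10 AM − 14:00 = 4:10 PM UTC on Nov 3.
Add 8 hours and 37 minutes flight time → 12:47 AM UTC (Nov 4).
Ravensport is UTC+9:30, so local arrival = 12:47 AM + 9:30 = 10:17 AM on Nov 4.
Layover = 4:07 PM − 10:17 AM = 5 hours 50 minutes.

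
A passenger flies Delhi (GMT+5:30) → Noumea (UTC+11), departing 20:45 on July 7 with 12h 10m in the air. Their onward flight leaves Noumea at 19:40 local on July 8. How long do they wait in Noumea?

Convert departure to UTC: 20:45 − 5:30 = 15:15 UTC on Jul 7.
Add 12 hours and 10 minutes flight time → 03:25 UTC (Jul 8).
Noumea is UTC+11:00, so local arrival = 03:25 + 11:00 = 14:25 on Jul 8.
Layover = 19:40 − 14:25 = 5 hours 15 minutes.

5 hours 15 minutes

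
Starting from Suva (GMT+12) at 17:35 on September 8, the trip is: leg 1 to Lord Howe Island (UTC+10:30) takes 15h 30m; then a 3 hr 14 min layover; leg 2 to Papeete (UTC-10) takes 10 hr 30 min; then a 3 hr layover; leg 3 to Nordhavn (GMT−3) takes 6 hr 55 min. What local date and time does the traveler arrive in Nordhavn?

17:44 on September 9

Convert departure to UTC: 17:35 − 12:00 = 05:35 UTC on Sep 8.
Add 15 hours 30 minutes leg 1 → 21:05 UTC.
Add 3 hours 14 minutes layover in Lord Howe Island → 00:19 UTC (Sep 9).
Add 10 hours 30 minutes leg 2 → 10:49 UTC.
Add 3 hours layover in Papeete → 13:49 UTC.
Add 6 hours 55 minutes leg 3 → 20:44 UTC.
Nordhavn is UTC−3:00, so local arrival = 20:44 − 3:00 = 17:44 on Sep 9.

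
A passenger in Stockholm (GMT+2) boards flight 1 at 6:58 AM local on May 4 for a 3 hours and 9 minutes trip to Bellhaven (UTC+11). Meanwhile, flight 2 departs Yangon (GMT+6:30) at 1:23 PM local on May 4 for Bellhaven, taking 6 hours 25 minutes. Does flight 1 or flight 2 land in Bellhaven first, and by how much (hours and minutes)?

Flight 1 in UTC: 6:58 AM − 2:00 = 4:58 AM on May 4.
+3 hours 9 minutes → arrive 8:07 AM UTC on May 4.
Flight 2 in UTC: 1:23 PM − 6:30 = 6:53 AM on May 4.
+6 hours and 25 minutes → arrive 1:18 PM UTC on May 4.
Flight 1 lands earlier by 5 hours 11 minutes.

the first, by 5 hours 11 minutes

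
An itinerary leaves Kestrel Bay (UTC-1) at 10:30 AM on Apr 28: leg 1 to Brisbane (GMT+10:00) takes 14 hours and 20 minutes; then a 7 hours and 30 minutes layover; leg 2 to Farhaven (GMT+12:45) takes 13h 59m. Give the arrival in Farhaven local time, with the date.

12:04 PM on April 30

Convert departure to UTC: 10:30 AM + 1:00 = 11:30 AM UTC on Apr 28.
Add 14 hours 20 minutes leg 1 → 1:50 AM UTC (Apr 29).
Add 7 hours and 30 minutes layover in Brisbane → 9:20 AM UTC.
Add 13 hours and 59 minutes leg 2 → 11:19 PM UTC.
Farhaven is UTC+12:45, so local arrival = 11:19 PM + 12:45 = 12:04 PM on Apr 30.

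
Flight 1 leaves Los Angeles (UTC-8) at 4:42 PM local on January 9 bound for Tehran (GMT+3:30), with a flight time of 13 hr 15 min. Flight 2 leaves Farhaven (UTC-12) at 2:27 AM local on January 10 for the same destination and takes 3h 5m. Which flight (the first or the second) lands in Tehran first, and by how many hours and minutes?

the first, by 3 hours 35 minutes

Flight 1 in UTC: 4:42 PM + 8:00 = 12:42 AM on Jan 10.
+13 hours 15 minutes → arrive 1:57 PM UTC on Jan 10.
Flight 2 in UTC: 2:27 AM + 12:00 = 2:27 PM on Jan 10.
+3 hours and 5 minutes → arrive 5:32 PM UTC on Jan 10.
Flight 1 lands earlier by 3 hours 35 minutes.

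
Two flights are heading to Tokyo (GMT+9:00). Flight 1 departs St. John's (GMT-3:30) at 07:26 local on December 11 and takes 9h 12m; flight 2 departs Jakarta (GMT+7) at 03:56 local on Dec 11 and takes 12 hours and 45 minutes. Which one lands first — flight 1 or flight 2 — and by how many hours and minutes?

the second, by 10 hours 27 minutes

Flight 1 in UTC: 07:26 + 3:30 = 10:56 on Dec 11.
+9 hours and 12 minutes → arrive 20:08 UTC on Dec 11.
Flight 2 in UTC: 03:56 − 7:00 = 20:56 on Dec 10.
+12 hours 45 minutes → arrive 09:41 UTC on Dec 11.
Flight 2 lands earlier by 10 hours 27 minutes.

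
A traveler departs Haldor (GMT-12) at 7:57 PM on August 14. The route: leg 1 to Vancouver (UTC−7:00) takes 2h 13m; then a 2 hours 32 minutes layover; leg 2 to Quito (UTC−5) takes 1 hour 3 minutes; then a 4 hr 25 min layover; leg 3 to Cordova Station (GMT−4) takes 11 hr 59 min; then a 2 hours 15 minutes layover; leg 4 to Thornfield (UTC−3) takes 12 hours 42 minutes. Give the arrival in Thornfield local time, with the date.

Convert departure to UTC: 7:57 PM + 12:00 = 7:57 AM UTC on Aug 15.
Add 2 hours 13 minutes leg 1 → 10:10 AM UTC.
Add 2 hours 32 minutes layover in Vancouver → 12:42 PM UTC.
Add 1 hour 3 minutes leg 2 → 1:45 PM UTC.
Add 4 hours and 25 minutes layover in Quito → 6:10 PM UTC.
Add 11 hours and 59 minutes leg 3 → 6:09 AM UTC (Aug 16).
Add 2 hours 15 minutes layover in Cordova Station → 8:24 AM UTC.
Add 12 hours 42 minutes leg 4 → 9:06 PM UTC.
Thornfield is UTC−3:00, so local arrival = 9:06 PM − 3:00 = 6:06 PM on Aug 16.

6:06 PM on August 16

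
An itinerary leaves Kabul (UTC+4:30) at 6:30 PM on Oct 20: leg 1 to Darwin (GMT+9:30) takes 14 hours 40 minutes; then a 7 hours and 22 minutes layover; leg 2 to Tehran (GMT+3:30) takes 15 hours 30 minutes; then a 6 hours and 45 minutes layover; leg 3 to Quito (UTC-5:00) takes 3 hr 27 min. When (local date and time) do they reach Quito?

8:44 AM on Oct 22

Convert departure to UTC: 6:30 PM − 4:30 = 2:00 PM UTC on Oct 20.
Add 14 hours and 40 minutes leg 1 → 4:40 AM UTC (Oct 21).
Add 7 hours and 22 minutes layover in Darwin → 12:02 PM UTC.
Add 15 hours and 30 minutes leg 2 → 3:32 AM UTC (Oct 22).
Add 6 hours 45 minutes layover in Tehran → 10:17 AM UTC.
Add 3 hours 27 minutes leg 3 → 1:44 PM UTC.
Quito is UTC−5:00, so local arrival = 1:44 PM − 5:00 = 8:44 AM on Oct 22.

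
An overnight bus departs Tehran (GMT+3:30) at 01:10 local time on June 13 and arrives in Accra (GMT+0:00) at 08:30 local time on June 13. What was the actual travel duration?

Accra is 3:30 behind Tehran.
Clock-face elapsed time (ignoring zones) is 7 hours 20 minutes.
Actual elapsed = 7 hours 20 minutes + 3:30 = 10 hours 50 minutes.

10 hours 50 minutes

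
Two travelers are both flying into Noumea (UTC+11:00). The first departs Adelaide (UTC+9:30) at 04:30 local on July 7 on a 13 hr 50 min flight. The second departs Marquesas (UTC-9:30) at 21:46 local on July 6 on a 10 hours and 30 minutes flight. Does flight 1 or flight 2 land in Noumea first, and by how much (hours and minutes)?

Flight 1 in UTC: 04:30 − 9:30 = 19:00 on Jul 6.
+13 hours and 50 minutes → arrive 08:50 UTC on Jul 7.
Flight 2 in UTC: 21:46 + 9:30 = 07:16 on Jul 7.
+10 hours and 30 minutes → arrive 17:46 UTC on Jul 7.
Flight 1 lands earlier by 8 hours 56 minutes.

the first, by 8 hours 56 minutes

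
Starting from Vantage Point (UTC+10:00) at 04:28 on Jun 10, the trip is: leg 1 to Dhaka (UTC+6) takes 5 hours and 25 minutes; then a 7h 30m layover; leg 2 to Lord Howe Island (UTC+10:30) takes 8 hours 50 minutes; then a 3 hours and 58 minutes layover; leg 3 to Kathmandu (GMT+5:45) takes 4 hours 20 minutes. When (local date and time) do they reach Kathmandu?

06:16 on June 11

Convert departure to UTC: 04:28 − 10:00 = 18:28 UTC on Jun 9.
Add 5 hours and 25 minutes leg 1 → 23:53 UTC.
Add 7 hours 30 minutes layover in Dhaka → 07:23 UTC (Jun 10).
Add 8 hours and 50 minutes leg 2 → 16:13 UTC.
Add 3 hours 58 minutes layover in Lord Howe Island → 20:11 UTC.
Add 4 hours 20 minutes leg 3 → 00:31 UTC (Jun 11).
Kathmandu is UTC+5:45, so local arrival = 00:31 + 5:45 = 06:16 on Jun 11.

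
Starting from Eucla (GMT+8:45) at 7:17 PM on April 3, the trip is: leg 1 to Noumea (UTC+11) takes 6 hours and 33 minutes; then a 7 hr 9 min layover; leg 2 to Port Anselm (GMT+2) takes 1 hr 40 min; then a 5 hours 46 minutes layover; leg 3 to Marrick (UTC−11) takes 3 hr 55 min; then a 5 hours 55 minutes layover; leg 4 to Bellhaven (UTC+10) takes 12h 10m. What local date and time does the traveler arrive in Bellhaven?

Convert departure to UTC: 7:17 PM − 8:45 = 10:32 AM UTC on Apr 3.
Add 6 hours 33 minutes leg 1 → 5:05 PM UTC.
Add 7 hours 9 minutes layover in Noumea → 12:14 AM UTC (Apr 4).
Add 1 hour and 40 minutes leg 2 → 1:54 AM UTC.
Add 5 hours 46 minutes layover in Port Anselm → 7:40 AM UTC.
Add 3 hours and 55 minutes leg 3 → 11:35 AM UTC.
Add 5 hours 55 minutes layover in Marrick → 5:30 PM UTC.
Add 12 hours 10 minutes leg 4 → 5:40 AM UTC (Apr 5).
Bellhaven is UTC+10:00, so local arrival = 5:40 AM + 10:00 = 3:40 PM on Apr 5.

3:40 PM on Apr 5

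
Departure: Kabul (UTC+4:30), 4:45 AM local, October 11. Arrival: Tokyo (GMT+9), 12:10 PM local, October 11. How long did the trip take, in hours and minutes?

Departure in UTC: 4:45 AM − 4:30 = 12:15 AM on Oct 11.
Arrival in UTC: 12:10 PM − 9:00 = 3:10 AM on Oct 11.
Elapsed = 3:10 AM − 12:15 AM = 2 hours 55 minutes.

2 hours 55 minutes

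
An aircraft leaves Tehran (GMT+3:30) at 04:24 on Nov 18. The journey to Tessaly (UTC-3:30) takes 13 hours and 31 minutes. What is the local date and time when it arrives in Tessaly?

Convert departure to UTC: 04:24 − 3:30 = 00:54 UTC on Nov 18.
Add 13 hours and 31 minutes travel time → 14:25 UTC.
Tessaly is UTC−3:30, so local arrival = 14:25 − 3:30 = 10:55 on Nov 18.

10:55 on November 18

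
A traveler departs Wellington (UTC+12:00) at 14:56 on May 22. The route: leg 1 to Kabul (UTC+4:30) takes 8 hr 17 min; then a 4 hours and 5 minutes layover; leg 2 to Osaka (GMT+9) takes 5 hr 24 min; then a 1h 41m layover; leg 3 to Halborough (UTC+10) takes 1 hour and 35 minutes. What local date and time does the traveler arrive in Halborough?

09:58 on May 23

Convert departure to UTC: 14:56 − 12:00 = 02:56 UTC on May 22.
Add 8 hours and 17 minutes leg 1 → 11:13 UTC.
Add 4 hours 5 minutes layover in Kabul → 15:18 UTC.
Add 5 hours and 24 minutes leg 2 → 20:42 UTC.
Add 1 hour and 41 minutes layover in Osaka → 22:23 UTC.
Add 1 hour and 35 minutes leg 3 → 23:58 UTC.
Halborough is UTC+10:00, so local arrival = 23:58 + 10:00 = 09:58 on May 23.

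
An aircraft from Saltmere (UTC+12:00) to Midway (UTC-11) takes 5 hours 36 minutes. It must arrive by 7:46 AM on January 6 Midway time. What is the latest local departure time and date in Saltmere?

Target arrival in UTC: 7:46 AM + 11:00 = 6:46 PM on Jan 6.
Subtract 5 hours 36 minutes → departure 1:10 PM UTC on Jan 6.
Saltmere is UTC+12:00: 1:10 PM + 12:00 = 1:10 AM on Jan 7.

1:10 AM on Jan 7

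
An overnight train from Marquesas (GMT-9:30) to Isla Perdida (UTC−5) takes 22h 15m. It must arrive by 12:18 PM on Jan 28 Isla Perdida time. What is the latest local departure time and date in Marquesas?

Target arrival in UTC: 12:18 PM + 5:00 = 5:18 PM on Jan 28.
Subtract 22 hours 15 minutes → departure 7:03 PM UTC on Jan 27.
Marquesas is UTC−9:30: 7:03 PM − 9:30 = 9:33 AM on Jan 27.

9:33 AM on Jan 27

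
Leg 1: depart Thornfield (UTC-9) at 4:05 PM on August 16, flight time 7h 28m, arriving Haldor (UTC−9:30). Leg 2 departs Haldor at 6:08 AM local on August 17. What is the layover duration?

7 hours 5 minutes

Convert departure to UTC: 4:05 PM + 9:00 = 1:05 AM UTC on Aug 17.
Add 7 hours 28 minutes flight time → 8:33 AM UTC.
Haldor is UTC−9:30, so local arrival = 8:33 AM − 9:30 = 11:03 PM on Aug 16.
Layover = 6:08 AM − 11:03 PM (+1 day) = 7 hours 5 minutes.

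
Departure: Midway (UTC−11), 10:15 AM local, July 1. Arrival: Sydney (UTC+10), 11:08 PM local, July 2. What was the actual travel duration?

15 hours 53 minutes

Sydney is 21:00 ahead of Midway.
Clock-face elapsed time (ignoring zones) is 36 hours 53 minutes.
Actual elapsed = 36 hours 53 minutes − 21:00 = 15 hours 53 minutes.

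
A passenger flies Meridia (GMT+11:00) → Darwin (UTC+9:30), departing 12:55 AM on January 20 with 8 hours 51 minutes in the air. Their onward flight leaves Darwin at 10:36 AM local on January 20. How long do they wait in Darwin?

Convert departure to UTC: 12:55 AM − 11:00 = 1:55 PM UTC on Jan 19.
Add 8 hours and 51 minutes flight time → 10:46 PM UTC.
Darwin is UTC+9:30, so local arrival = 10:46 PM + 9:30 = 8:16 AM on Jan 20.
Layover = 10:36 AM − 8:16 AM = 2 hours 20 minutes.

2 hours 20 minutes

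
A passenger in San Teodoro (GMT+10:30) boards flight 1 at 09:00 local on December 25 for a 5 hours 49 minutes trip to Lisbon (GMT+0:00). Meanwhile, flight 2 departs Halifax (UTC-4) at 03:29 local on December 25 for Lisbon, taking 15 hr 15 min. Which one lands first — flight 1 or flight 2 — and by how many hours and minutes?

Flight 1 in UTC: 09:00 − 10:30 = 22:30 on Dec 24.
+5 hours 49 minutes → arrive 04:19 UTC on Dec 25.
Flight 2 in UTC: 03:29 + 4:00 = 07:29 on Dec 25.
+15 hours 15 minutes → arrive 22:44 UTC on Dec 25.
Flight 1 lands earlier by 18 hours 25 minutes.

the first, by 18 hours 25 minutes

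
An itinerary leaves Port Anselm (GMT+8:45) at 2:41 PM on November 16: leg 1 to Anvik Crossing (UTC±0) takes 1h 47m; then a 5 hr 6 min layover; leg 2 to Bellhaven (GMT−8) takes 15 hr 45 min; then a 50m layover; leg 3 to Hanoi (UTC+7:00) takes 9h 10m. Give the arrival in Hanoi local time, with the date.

9:34 PM on Nov 17

Convert departure to UTC: 2:41 PM − 8:45 = 5:56 AM UTC on Nov 16.
Add 1 hour 47 minutes leg 1 → 7:43 AM UTC.
Add 5 hours 6 minutes layover in Anvik Crossing → 12:49 PM UTC.
Add 15 hours and 45 minutes leg 2 → 4:34 AM UTC (Nov 17).
Add 50 minutes layover in Bellhaven → 5:24 AM UTC.
Add 9 hours 10 minutes leg 3 → 2:34 PM UTC.
Hanoi is UTC+7:00, so local arrival = 2:34 PM + 7:00 = 9:34 PM on Nov 17.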